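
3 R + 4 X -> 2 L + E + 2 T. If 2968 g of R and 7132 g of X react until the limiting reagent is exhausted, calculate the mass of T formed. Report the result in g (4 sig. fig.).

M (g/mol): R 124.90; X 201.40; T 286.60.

4540 g

n(R) = 2968 / 124.90 = 23.76 mol
n(X) = 7132 / 201.40 = 35.41 mol
n/ν for R = 23.76/3 = 7.920
n/ν for X = 35.41/4 = 8.853
Smallest n/ν is R → limiting reagent.
n(T) = (2/3) × 23.76 = 15.84 mol
mass = 15.84 × 286.60 = 4540 g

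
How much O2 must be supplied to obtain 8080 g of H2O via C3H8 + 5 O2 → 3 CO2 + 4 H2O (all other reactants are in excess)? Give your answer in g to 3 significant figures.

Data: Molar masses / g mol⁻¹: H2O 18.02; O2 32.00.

n(H2O) = 8080 / 18.02 = 448.4 mol
n(O2) = (5/4) × 448.4 = 560.5 mol
mass = 560.5 × 32.00 = 17940 g

17900 g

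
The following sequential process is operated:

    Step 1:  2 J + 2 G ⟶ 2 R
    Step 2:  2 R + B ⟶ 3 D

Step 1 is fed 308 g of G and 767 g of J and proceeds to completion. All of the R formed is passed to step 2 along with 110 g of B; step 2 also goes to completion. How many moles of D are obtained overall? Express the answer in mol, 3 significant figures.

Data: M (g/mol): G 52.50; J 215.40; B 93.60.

3.53 mol

Step 1:
n(G) = 308.0 / 52.50 = 5.867 mol
n(J) = 767.0 / 215.40 = 3.561 mol
n/ν → G: 2.934, J: 1.781; J is limiting.
n(R) produced = (2/2) × 3.561 = 3.561 mol
Step 2:
n(R) available = 3.561 mol
n(B) = 110.0 / 93.60 = 1.175 mol
n/ν → R: 1.781, B: 1.175; B is limiting.
n(D) = (3/1) × 1.175 = 3.525 mol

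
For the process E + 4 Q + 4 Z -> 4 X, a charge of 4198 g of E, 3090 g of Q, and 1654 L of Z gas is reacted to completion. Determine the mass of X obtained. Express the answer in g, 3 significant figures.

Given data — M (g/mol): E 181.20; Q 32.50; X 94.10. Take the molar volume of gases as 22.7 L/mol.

n(E) = 4198 / 181.20 = 23.17 mol
n(Q) = 3090 / 32.50 = 95.08 mol
n(Z) = 1654 / 22.7 = 72.86 mol
n/ν for E = 23.17/1 = 23.17
n/ν for Q = 95.08/4 = 23.77
n/ν for Z = 72.86/4 = 18.22
Smallest n/ν is Z → limiting reagent.
n(X) = (4/4) × 72.86 = 72.86 mol
mass = 72.86 × 94.10 = 6856 g

6860 g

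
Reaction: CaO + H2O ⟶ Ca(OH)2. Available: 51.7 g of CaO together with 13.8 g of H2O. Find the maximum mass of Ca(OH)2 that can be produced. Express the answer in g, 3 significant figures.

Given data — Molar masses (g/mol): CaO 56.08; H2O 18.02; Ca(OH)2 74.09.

n(CaO) = 51.70 / 56.08 = 0.9219 mol
n(H2O) = 13.80 / 18.02 = 0.7658 mol
n/ν → CaO: 0.9219, H2O: 0.7658; H2O is limiting.
n(Ca(OH)2) = (1/1) × 0.7658 = 0.7658 mol
mass = 0.7658 × 74.09 = 56.74 g

56.7 g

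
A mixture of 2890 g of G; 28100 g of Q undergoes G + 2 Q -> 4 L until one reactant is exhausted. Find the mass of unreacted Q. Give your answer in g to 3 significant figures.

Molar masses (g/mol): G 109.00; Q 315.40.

n(G) = 2890 / 109.00 = 26.51 mol
n(Q) = 28100 / 315.40 = 89.09 mol
n/ν for G = 26.51/1 = 26.51
n/ν for Q = 89.09/2 = 44.55
Smallest n/ν is G → limiting reagent.
Q consumed = (2/1) × 26.51 = 53.02 mol
Q remaining = 89.09 − 53.02 = 36.07 mol
mass = 36.07 × 315.40 = 11380 g

11400 g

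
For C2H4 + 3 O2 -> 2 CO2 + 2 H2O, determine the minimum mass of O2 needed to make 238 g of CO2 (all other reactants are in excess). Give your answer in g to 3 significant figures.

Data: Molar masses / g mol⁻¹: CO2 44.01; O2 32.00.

260 g

n(CO2) = 238 / 44.01 = 5.408 mol
n(O2) = (3/2) × 5.408 = 8.112 mol
mass = 8.112 × 32.00 = 259.6 g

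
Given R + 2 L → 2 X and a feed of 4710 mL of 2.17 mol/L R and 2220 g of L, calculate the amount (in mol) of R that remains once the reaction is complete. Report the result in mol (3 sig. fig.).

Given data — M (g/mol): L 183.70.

4.18 mol

n(R) = 2.17 × 4710/1000 = 10.22 mol
n(L) = 2220 / 183.70 = 12.08 mol
n/ν → R: 10.22, L: 6.040; L is limiting.
R consumed = (1/2) × 12.08 = 6.040 mol
R remaining = 10.22 − 6.040 = 4.180 mol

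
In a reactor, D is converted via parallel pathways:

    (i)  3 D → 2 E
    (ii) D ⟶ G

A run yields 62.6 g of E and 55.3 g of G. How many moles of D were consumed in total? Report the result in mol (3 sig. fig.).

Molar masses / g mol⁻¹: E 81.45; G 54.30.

2.17 mol

n(E) = 62.6 / 81.45 = 0.7686 mol
n(G) = 55.3 / 54.30 = 1.018 mol
n(D) via (i) = (3/2)×0.7686 = 1.153 mol
n(D) via (ii) = (1/1)×1.018 = 1.018 mol
total n(D) = 1.153 + 1.018 = 2.171 mol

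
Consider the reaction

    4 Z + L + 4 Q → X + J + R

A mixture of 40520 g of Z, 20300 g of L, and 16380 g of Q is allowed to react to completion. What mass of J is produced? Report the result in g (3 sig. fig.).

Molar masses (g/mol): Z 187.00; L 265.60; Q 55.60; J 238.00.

12900 g

n(Z) = 40520 / 187.00 = 216.7 mol
n(L) = 20300 / 265.60 = 76.43 mol
n(Q) = 16380 / 55.60 = 294.6 mol
n/ν for Z = 216.7/4 = 54.18
n/ν for L = 76.43/1 = 76.43
n/ν for Q = 294.6/4 = 73.65
Smallest n/ν is Z → limiting reagent.
n(J) = (1/4) × 216.7 = 54.18 mol
mass = 54.18 × 238.00 = 12890 g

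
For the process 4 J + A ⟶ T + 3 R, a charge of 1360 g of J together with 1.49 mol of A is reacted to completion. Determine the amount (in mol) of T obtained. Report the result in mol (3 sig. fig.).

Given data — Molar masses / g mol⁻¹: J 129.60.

n(J) = 1360 / 129.60 = 10.49 mol
n(A) = 1.490 mol
n/ν for J = 10.49/4 = 2.623
n/ν for A = 1.490/1 = 1.490
Smallest n/ν is A → limiting reagent.
n(T) = (1/1) × 1.490 = 1.490 mol

1.49 mol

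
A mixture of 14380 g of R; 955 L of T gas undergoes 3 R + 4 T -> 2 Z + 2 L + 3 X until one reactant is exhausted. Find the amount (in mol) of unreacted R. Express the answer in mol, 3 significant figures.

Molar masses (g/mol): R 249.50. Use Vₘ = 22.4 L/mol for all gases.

25.7 mol

n(R) = 14380 / 249.50 = 57.64 mol
n(T) = 955.0 / 22.4 = 42.63 mol
n/ν → R: 19.21, T: 10.66; T is limiting.
R consumed = (3/4) × 42.63 = 31.97 mol
R remaining = 57.64 − 31.97 = 25.67 mol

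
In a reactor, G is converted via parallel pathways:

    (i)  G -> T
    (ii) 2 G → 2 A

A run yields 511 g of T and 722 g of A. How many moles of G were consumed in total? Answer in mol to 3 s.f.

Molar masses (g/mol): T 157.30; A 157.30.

n(T) = 511 / 157.30 = 3.249 mol
n(A) = 722 / 157.30 = 4.590 mol
n(G) via (i) = (1/1)×3.249 = 3.249 mol
n(G) via (ii) = (2/2)×4.590 = 4.590 mol
total n(G) = 3.249 + 4.590 = 7.839 mol

7.84 mol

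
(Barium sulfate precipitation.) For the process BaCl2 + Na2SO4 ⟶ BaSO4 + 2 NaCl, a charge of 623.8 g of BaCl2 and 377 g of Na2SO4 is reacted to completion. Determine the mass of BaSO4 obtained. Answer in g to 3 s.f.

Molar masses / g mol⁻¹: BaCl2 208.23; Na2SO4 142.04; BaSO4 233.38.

n(BaCl2) = 623.8 / 208.23 = 2.996 mol
n(Na2SO4) = 377.0 / 142.04 = 2.654 mol
n/ν for BaCl2 = 2.996/1 = 2.996
n/ν for Na2SO4 = 2.654/1 = 2.654
Smallest n/ν is Na2SO4 → limiting reagent.
n(BaSO4) = (1/1) × 2.654 = 2.654 mol
mass = 2.654 × 233.38 = 619.4 g

619 g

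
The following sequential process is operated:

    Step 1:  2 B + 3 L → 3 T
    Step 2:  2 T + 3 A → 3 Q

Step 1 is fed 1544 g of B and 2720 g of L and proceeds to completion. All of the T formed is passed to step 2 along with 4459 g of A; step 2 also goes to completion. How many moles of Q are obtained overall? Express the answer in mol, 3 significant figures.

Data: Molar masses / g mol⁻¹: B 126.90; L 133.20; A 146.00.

27.4 mol

Step 1:
n(B) = 1544 / 126.90 = 12.17 mol
n(L) = 2720 / 133.20 = 20.42 mol
n/ν for B = 12.17/2 = 6.085
n/ν for L = 20.42/3 = 6.807
Smallest n/ν is B → limiting reagent.
n(T) produced = (3/2) × 12.17 = 18.26 mol
Step 2:
n(T) available = 18.26 mol
n(A) = 4459 / 146.00 = 30.54 mol
n/ν for T = 18.26/2 = 9.130
n/ν for A = 30.54/3 = 10.18
Smallest n/ν is T → limiting reagent.
n(Q) = (3/2) × 18.26 = 27.39 mol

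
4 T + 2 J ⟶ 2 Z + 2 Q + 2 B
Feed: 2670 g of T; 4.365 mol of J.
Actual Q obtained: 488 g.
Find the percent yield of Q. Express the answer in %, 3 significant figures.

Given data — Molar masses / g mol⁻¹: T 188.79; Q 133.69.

n(T) = 2670 / 188.79 = 14.14 mol
n(J) = 4.365 mol
n/ν → T: 3.535, J: 2.183; J is limiting.
theoretical n(Q) = (2/2) × 4.365 = 4.365 mol → 583.6 g
% yield = 488 / 583.6 × 100 = 83.62 %

83.6 %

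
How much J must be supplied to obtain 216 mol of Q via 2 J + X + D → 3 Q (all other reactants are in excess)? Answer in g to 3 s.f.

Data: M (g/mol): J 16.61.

2390 g

n(Q) = 216.0 mol
n(J) = (2/3) × 216.0 = 144.0 mol
mass = 144.0 × 16.61 = 2392 g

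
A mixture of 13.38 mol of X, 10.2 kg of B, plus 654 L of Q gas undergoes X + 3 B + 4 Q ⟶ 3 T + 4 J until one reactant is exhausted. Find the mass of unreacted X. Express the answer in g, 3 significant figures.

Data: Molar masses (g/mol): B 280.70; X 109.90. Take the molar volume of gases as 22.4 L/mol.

n(X) = 13.38 mol
n(B) = 10.20×1000 / 280.70 = 36.34 mol
n(Q) = 654.0 / 22.4 = 29.20 mol
n/ν for X = 13.38/1 = 13.38
n/ν for B = 36.34/3 = 12.11
n/ν for Q = 29.20/4 = 7.300
Smallest n/ν is Q → limiting reagent.
X consumed = (1/4) × 29.20 = 7.300 mol
X remaining = 13.38 − 7.300 = 6.080 mol
mass = 6.080 × 109.90 = 668.2 g

668 g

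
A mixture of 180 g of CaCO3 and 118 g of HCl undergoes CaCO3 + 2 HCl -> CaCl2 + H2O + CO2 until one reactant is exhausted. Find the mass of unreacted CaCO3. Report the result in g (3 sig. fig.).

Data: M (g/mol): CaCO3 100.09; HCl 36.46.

n(CaCO3) = 180.0 / 100.09 = 1.798 mol
n(HCl) = 118.0 / 36.46 = 3.236 mol
n/ν → CaCO3: 1.798, HCl: 1.618; HCl is limiting.
CaCO3 consumed = (1/2) × 3.236 = 1.618 mol
CaCO3 remaining = 1.798 − 1.618 = 0.1800 mol
mass = 0.1800 × 100.09 = 18.02 g

18.0 g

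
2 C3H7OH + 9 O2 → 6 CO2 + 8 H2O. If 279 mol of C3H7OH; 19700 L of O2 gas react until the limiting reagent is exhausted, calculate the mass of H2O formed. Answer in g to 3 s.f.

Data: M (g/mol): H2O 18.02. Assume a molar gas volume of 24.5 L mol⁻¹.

12900 g

n(C3H7OH) = 279.0 mol
n(O2) = 19700 / 24.5 = 804.1 mol
n/ν → C3H7OH: 139.5, O2: 89.34; O2 is limiting.
n(H2O) = (8/9) × 804.1 = 714.8 mol
mass = 714.8 × 18.02 = 12880 g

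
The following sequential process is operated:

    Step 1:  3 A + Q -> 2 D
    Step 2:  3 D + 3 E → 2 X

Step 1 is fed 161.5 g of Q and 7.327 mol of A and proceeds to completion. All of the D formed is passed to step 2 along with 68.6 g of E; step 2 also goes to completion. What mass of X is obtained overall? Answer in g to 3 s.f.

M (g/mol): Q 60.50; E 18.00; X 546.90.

1390 g

Step 1:
n(Q) = 161.5 / 60.50 = 2.669 mol
n(A) = 7.327 mol
n/ν for Q = 2.669/1 = 2.669
n/ν for A = 7.327/3 = 2.442
Smallest n/ν is A → limiting reagent.
n(D) produced = (2/3) × 7.327 = 4.885 mol
Step 2:
n(D) available = 4.885 mol
n(E) = 68.60 / 18.00 = 3.811 mol
n/ν for D = 4.885/3 = 1.628
n/ν for E = 3.811/3 = 1.270
Smallest n/ν is E → limiting reagent.
n(X) = (2/3) × 3.811 = 2.541 mol
mass = 2.541 × 546.90 = 1390 g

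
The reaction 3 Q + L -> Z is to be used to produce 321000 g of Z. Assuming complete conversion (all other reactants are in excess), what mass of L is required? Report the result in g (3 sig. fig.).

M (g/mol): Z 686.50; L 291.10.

136000 g

n(Z) = 321000 / 686.50 = 467.6 mol
n(L) = (1/1) × 467.6 = 467.6 mol
mass = 467.6 × 291.10 = 136100 g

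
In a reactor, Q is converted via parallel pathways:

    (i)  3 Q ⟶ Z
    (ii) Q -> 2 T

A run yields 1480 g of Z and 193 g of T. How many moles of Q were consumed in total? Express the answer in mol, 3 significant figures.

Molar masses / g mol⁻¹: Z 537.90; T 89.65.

n(Z) = 1480 / 537.90 = 2.751 mol
n(T) = 193 / 89.65 = 2.153 mol
n(Q) via (i) = (3/1)×2.751 = 8.253 mol
n(Q) via (ii) = (1/2)×2.153 = 1.077 mol
total n(Q) = 8.253 + 1.077 = 9.330 mol

9.33 mol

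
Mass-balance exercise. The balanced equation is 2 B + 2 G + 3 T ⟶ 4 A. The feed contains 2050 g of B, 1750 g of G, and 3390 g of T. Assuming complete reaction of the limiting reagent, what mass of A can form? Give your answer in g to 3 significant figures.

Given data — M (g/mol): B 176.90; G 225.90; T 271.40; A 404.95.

6270 g

n(B) = 2050 / 176.90 = 11.59 mol
n(G) = 1750 / 225.90 = 7.747 mol
n(T) = 3390 / 271.40 = 12.49 mol
n/ν → B: 5.795, G: 3.874, T: 4.163; G is limiting.
n(A) = (4/2) × 7.747 = 15.49 mol
mass = 15.49 × 404.95 = 6273 g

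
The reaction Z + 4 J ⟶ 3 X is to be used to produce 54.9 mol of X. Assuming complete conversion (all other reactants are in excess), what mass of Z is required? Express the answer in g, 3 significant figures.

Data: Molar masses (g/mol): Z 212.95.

n(X) = 54.90 mol
n(Z) = (1/3) × 54.90 = 18.30 mol
mass = 18.30 × 212.95 = 3897 g

3900 g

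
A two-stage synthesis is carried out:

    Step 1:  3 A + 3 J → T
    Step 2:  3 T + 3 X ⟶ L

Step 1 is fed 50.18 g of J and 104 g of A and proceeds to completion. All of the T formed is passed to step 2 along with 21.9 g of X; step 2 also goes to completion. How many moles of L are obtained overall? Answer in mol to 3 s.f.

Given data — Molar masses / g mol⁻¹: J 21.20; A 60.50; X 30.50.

0.191 mol

Step 1:
n(J) = 50.18 / 21.20 = 2.367 mol
n(A) = 104.0 / 60.50 = 1.719 mol
n/ν for J = 2.367/3 = 0.7890
n/ν for A = 1.719/3 = 0.5730
Smallest n/ν is A → limiting reagent.
n(T) produced = (1/3) × 1.719 = 0.5730 mol
Step 2:
n(T) available = 0.5730 mol
n(X) = 21.90 / 30.50 = 0.7180 mol
n/ν for T = 0.5730/3 = 0.1910
n/ν for X = 0.7180/3 = 0.2393
Smallest n/ν is T → limiting reagent.
n(L) = (1/3) × 0.5730 = 0.1910 mol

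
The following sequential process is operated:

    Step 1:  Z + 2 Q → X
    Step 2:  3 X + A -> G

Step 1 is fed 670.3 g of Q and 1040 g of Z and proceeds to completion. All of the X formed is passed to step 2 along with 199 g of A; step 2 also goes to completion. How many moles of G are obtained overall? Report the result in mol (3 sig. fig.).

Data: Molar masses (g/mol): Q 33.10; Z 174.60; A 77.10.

1.99 mol

Step 1:
n(Q) = 670.3 / 33.10 = 20.25 mol
n(Z) = 1040 / 174.60 = 5.956 mol
n/ν for Q = 20.25/2 = 10.13
n/ν for Z = 5.956/1 = 5.956
Smallest n/ν is Z → limiting reagent.
n(X) produced = (1/1) × 5.956 = 5.956 mol
Step 2:
n(X) available = 5.956 mol
n(A) = 199.0 / 77.10 = 2.581 mol
n/ν for X = 5.956/3 = 1.985
n/ν for A = 2.581/1 = 2.581
Smallest n/ν is X → limiting reagent.
n(G) = (1/3) × 5.956 = 1.985 mol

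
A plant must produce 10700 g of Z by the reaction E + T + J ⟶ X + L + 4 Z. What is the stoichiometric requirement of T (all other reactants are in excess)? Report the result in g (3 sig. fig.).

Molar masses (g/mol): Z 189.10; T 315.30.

4460 g

n(Z) = 10700 / 189.10 = 56.58 mol
n(T) = (1/4) × 56.58 = 14.15 mol
mass = 14.15 × 315.30 = 4461 g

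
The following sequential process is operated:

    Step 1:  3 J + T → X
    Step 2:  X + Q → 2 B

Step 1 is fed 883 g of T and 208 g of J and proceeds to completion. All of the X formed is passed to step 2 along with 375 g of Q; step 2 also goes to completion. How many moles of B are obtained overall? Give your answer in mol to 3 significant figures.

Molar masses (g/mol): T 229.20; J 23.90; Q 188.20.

3.99 mol

Step 1:
n(T) = 883.0 / 229.20 = 3.853 mol
n(J) = 208.0 / 23.90 = 8.703 mol
n/ν for T = 3.853/1 = 3.853
n/ν for J = 8.703/3 = 2.901
Smallest n/ν is J → limiting reagent.
n(X) produced = (1/3) × 8.703 = 2.901 mol
Step 2:
n(X) available = 2.901 mol
n(Q) = 375.0 / 188.20 = 1.993 mol
n/ν for X = 2.901/1 = 2.901
n/ν for Q = 1.993/1 = 1.993
Smallest n/ν is Q → limiting reagent.
n(B) = (2/1) × 1.993 = 3.986 mol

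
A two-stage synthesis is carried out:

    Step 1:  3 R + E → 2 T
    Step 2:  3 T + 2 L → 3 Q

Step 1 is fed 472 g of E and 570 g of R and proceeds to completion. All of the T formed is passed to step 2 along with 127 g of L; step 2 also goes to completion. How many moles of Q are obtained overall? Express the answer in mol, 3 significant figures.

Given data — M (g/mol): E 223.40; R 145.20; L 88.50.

Step 1:
n(E) = 472.0 / 223.40 = 2.113 mol
n(R) = 570.0 / 145.20 = 3.926 mol
n/ν for E = 2.113/1 = 2.113
n/ν for R = 3.926/3 = 1.309
Smallest n/ν is R → limiting reagent.
n(T) produced = (2/3) × 3.926 = 2.617 mol
Step 2:
n(T) available = 2.617 mol
n(L) = 127.0 / 88.50 = 1.435 mol
n/ν for T = 2.617/3 = 0.8723
n/ν for L = 1.435/2 = 0.7175
Smallest n/ν is L → limiting reagent.
n(Q) = (3/2) × 1.435 = 2.153 mol

2.15 mol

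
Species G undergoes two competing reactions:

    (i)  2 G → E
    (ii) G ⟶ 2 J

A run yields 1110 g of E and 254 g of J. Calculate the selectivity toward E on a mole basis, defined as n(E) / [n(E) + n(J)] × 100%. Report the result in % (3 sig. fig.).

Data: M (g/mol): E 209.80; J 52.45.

n(E) = 1110 / 209.80 = 5.291 mol
n(J) = 254 / 52.45 = 4.843 mol
selectivity = 5.291/(5.291+4.843) × 100 = 52.21 %

52.2 %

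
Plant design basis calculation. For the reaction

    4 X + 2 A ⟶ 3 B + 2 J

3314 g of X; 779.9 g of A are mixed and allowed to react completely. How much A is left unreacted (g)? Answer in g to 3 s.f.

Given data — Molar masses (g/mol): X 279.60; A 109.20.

133 g

n(X) = 3314 / 279.60 = 11.85 mol
n(A) = 779.9 / 109.20 = 7.142 mol
n/ν for X = 11.85/4 = 2.963
n/ν for A = 7.142/2 = 3.571
Smallest n/ν is X → limiting reagent.
A consumed = (2/4) × 11.85 = 5.925 mol
A remaining = 7.142 − 5.925 = 1.217 mol
mass = 1.217 × 109.20 = 132.9 g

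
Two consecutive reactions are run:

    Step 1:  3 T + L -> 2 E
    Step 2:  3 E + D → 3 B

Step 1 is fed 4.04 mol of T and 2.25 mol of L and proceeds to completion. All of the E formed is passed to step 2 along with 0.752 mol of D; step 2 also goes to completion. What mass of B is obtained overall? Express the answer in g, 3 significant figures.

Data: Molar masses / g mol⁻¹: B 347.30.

784 g

Step 1:
n(T) = 4.040 mol
n(L) = 2.250 mol
n/ν for T = 4.040/3 = 1.347
n/ν for L = 2.250/1 = 2.250
Smallest n/ν is T → limiting reagent.
n(E) produced = (2/3) × 4.040 = 2.693 mol
Step 2:
n(E) available = 2.693 mol
n(D) = 0.7520 mol
n/ν for E = 2.693/3 = 0.8977
n/ν for D = 0.7520/1 = 0.7520
Smallest n/ν is D → limiting reagent.
n(B) = (3/1) × 0.7520 = 2.256 mol
mass = 2.256 × 347.30 = 783.5 g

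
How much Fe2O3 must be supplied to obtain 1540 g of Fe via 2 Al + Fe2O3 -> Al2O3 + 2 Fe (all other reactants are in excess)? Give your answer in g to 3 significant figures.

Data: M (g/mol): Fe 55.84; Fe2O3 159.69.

n(Fe) = 1540 / 55.84 = 27.58 mol
n(Fe2O3) = (1/2) × 27.58 = 13.79 mol
mass = 13.79 × 159.69 = 2202 g

2200 g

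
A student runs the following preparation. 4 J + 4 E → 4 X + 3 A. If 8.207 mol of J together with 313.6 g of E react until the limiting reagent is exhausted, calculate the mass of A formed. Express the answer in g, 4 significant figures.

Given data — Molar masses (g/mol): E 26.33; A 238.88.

1470 g

n(J) = 8.207 mol
n(E) = 313.6 / 26.33 = 11.91 mol
n/ν → J: 2.052, E: 2.978; J is limiting.
n(A) = (3/4) × 8.207 = 6.155 mol
mass = 6.155 × 238.88 = 1470 g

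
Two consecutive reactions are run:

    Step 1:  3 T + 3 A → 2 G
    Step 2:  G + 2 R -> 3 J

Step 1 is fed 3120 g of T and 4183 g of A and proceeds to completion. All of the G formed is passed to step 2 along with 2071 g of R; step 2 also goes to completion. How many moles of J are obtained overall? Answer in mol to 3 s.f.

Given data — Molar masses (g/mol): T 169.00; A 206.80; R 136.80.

Step 1:
n(T) = 3120 / 169.00 = 18.46 mol
n(A) = 4183 / 206.80 = 20.23 mol
n/ν for T = 18.46/3 = 6.153
n/ν for A = 20.23/3 = 6.743
Smallest n/ν is T → limiting reagent.
n(G) produced = (2/3) × 18.46 = 12.31 mol
Step 2:
n(G) available = 12.31 mol
n(R) = 2071 / 136.80 = 15.14 mol
n/ν for G = 12.31/1 = 12.31
n/ν for R = 15.14/2 = 7.570
Smallest n/ν is R → limiting reagent.
n(J) = (3/2) × 15.14 = 22.71 mol

22.7 mol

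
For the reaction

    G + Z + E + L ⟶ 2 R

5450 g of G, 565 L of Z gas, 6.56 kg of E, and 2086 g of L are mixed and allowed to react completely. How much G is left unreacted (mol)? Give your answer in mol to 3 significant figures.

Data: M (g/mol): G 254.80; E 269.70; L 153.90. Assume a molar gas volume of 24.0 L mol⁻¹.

7.84 mol

n(G) = 5450 / 254.80 = 21.39 mol
n(Z) = 565.0 / 24.0 = 23.54 mol
n(E) = 6.560×1000 / 269.70 = 24.32 mol
n(L) = 2086 / 153.90 = 13.55 mol
n/ν → G: 21.39, Z: 23.54, E: 24.32, L: 13.55; L is limiting.
G consumed = (1/1) × 13.55 = 13.55 mol
G remaining = 21.39 − 13.55 = 7.840 mol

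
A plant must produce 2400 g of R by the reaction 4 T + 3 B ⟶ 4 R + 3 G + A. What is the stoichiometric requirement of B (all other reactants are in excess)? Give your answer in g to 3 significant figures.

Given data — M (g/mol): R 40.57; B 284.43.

n(R) = 2400 / 40.57 = 59.16 mol
n(B) = (3/4) × 59.16 = 44.37 mol
mass = 44.37 × 284.43 = 12620 g

12600 g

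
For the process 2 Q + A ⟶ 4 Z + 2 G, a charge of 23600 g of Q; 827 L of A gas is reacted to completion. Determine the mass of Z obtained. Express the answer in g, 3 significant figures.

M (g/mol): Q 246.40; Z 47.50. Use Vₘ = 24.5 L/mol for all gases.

6410 g

n(Q) = 23600 / 246.40 = 95.78 mol
n(A) = 827.0 / 24.5 = 33.76 mol
n/ν → Q: 47.89, A: 33.76; A is limiting.
n(Z) = (4/1) × 33.76 = 135.0 mol
mass = 135.0 × 47.50 = 6413 g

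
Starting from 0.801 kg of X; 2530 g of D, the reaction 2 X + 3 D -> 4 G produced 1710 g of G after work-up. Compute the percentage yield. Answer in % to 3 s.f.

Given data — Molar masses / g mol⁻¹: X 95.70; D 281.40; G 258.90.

55.1 %

n(X) = 0.8010×1000 / 95.70 = 8.370 mol
n(D) = 2530 / 281.40 = 8.991 mol
n/ν for X = 8.370/2 = 4.185
n/ν for D = 8.991/3 = 2.997
Smallest n/ν is D → limiting reagent.
theoretical n(G) = (4/3) × 8.991 = 11.99 mol → 3104 g
% yield = 1710 / 3104 × 100 = 55.09 %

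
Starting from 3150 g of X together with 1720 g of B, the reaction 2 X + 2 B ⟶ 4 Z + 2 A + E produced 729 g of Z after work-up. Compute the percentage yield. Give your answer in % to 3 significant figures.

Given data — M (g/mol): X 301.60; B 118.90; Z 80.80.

n(X) = 3150 / 301.60 = 10.44 mol
n(B) = 1720 / 118.90 = 14.47 mol
n/ν for X = 10.44/2 = 5.220
n/ν for B = 14.47/2 = 7.235
Smallest n/ν is X → limiting reagent.
theoretical n(Z) = (4/2) × 10.44 = 20.88 mol → 1687 g
% yield = 729 / 1687 × 100 = 43.21 %

43.2 %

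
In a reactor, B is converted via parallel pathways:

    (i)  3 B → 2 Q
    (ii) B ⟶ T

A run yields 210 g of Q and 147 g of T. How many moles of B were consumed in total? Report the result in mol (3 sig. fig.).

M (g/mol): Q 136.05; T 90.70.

3.94 mol

n(Q) = 210 / 136.05 = 1.544 mol
n(T) = 147 / 90.70 = 1.621 mol
n(B) via (i) = (3/2)×1.544 = 2.316 mol
n(B) via (ii) = (1/1)×1.621 = 1.621 mol
total n(B) = 2.316 + 1.621 = 3.937 mol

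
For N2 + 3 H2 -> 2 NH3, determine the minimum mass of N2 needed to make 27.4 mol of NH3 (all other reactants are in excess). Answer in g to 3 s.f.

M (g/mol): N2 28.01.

n(NH3) = 27.40 mol
n(N2) = (1/2) × 27.40 = 13.70 mol
mass = 13.70 × 28.01 = 383.7 g

384 g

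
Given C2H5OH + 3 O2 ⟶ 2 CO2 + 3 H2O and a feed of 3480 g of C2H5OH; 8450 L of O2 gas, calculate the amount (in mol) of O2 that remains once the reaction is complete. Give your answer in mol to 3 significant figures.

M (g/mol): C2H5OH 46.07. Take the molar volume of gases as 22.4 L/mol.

n(C2H5OH) = 3480 / 46.07 = 75.54 mol
n(O2) = 8450 / 22.4 = 377.2 mol
n/ν for C2H5OH = 75.54/1 = 75.54
n/ν for O2 = 377.2/3 = 125.7
Smallest n/ν is C2H5OH → limiting reagent.
O2 consumed = (3/1) × 75.54 = 226.6 mol
O2 remaining = 377.2 − 226.6 = 150.6 mol

151 mol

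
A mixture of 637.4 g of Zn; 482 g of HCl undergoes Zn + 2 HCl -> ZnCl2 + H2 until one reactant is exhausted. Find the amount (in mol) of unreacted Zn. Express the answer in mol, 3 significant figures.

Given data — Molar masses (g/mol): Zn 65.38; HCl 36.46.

n(Zn) = 637.4 / 65.38 = 9.749 mol
n(HCl) = 482.0 / 36.46 = 13.22 mol
n/ν → Zn: 9.749, HCl: 6.610; HCl is limiting.
Zn consumed = (1/2) × 13.22 = 6.610 mol
Zn remaining = 9.749 − 6.610 = 3.139 mol

3.14 mol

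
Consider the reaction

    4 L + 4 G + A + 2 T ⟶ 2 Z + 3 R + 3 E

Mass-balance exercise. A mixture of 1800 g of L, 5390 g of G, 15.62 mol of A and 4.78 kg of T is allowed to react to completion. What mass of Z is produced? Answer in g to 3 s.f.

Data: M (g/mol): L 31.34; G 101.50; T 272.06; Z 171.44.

n(L) = 1800 / 31.34 = 57.43 mol
n(G) = 5390 / 101.50 = 53.10 mol
n(A) = 15.62 mol
n(T) = 4.780×1000 / 272.06 = 17.57 mol
n/ν → L: 14.36, G: 13.28, A: 15.62, T: 8.785; T is limiting.
n(Z) = (2/2) × 17.57 = 17.57 mol
mass = 17.57 × 171.44 = 3012 g

3010 g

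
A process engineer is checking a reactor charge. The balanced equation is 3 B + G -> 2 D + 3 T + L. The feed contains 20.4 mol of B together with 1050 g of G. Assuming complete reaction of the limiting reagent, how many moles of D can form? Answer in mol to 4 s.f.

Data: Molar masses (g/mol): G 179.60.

11.69 mol

n(B) = 20.40 mol
n(G) = 1050 / 179.60 = 5.846 mol
n/ν → B: 6.800, G: 5.846; G is limiting.
n(D) = (2/1) × 5.846 = 11.69 mol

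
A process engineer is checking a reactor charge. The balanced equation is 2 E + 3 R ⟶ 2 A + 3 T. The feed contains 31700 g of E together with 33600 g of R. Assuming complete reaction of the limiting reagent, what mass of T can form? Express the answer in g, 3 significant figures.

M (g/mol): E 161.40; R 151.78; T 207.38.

45900 g

n(E) = 31700 / 161.40 = 196.4 mol
n(R) = 33600 / 151.78 = 221.4 mol
n/ν → E: 98.20, R: 73.80; R is limiting.
n(T) = (3/3) × 221.4 = 221.4 mol
mass = 221.4 × 207.38 = 45910 g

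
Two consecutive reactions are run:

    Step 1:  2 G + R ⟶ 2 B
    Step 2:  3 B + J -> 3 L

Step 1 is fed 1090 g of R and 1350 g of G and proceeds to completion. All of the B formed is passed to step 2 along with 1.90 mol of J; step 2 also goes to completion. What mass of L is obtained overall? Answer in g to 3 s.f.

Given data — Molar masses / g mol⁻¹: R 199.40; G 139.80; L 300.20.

1710 g

Step 1:
n(R) = 1090 / 199.40 = 5.466 mol
n(G) = 1350 / 139.80 = 9.657 mol
n/ν for R = 5.466/1 = 5.466
n/ν for G = 9.657/2 = 4.829
Smallest n/ν is G → limiting reagent.
n(B) produced = (2/2) × 9.657 = 9.657 mol
Step 2:
n(B) available = 9.657 mol
n(J) = 1.900 mol
n/ν for B = 9.657/3 = 3.219
n/ν for J = 1.900/1 = 1.900
Smallest n/ν is J → limiting reagent.
n(L) = (3/1) × 1.900 = 5.700 mol
mass = 5.700 × 300.20 = 1711 g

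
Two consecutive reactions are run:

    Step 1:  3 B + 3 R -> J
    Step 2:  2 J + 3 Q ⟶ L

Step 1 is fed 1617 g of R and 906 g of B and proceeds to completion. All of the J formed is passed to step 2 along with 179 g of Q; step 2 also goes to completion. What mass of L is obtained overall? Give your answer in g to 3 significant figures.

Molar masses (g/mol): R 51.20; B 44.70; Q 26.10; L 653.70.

Step 1:
n(R) = 1617 / 51.20 = 31.58 mol
n(B) = 906.0 / 44.70 = 20.27 mol
n/ν → R: 10.53, B: 6.757; B is limiting.
n(J) produced = (1/3) × 20.27 = 6.757 mol
Step 2:
n(J) available = 6.757 mol
n(Q) = 179.0 / 26.10 = 6.858 mol
n/ν → J: 3.379, Q: 2.286; Q is limiting.
n(L) = (1/3) × 6.858 = 2.286 mol
mass = 2.286 × 653.70 = 1494 g

1490 g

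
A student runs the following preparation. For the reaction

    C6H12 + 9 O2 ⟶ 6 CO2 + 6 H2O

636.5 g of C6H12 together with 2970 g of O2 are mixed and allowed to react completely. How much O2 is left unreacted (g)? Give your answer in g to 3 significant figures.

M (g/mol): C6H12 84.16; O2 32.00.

792 g

n(C6H12) = 636.5 / 84.16 = 7.563 mol
n(O2) = 2970 / 32.00 = 92.81 mol
n/ν for C6H12 = 7.563/1 = 7.563
n/ν for O2 = 92.81/9 = 10.31
Smallest n/ν is C6H12 → limiting reagent.
O2 consumed = (9/1) × 7.563 = 68.07 mol
O2 remaining = 92.81 − 68.07 = 24.74 mol
mass = 24.74 × 32.00 = 791.7 g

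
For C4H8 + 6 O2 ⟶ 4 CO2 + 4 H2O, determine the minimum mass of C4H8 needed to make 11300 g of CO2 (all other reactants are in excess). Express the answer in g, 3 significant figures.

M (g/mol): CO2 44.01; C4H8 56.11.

3600 g

n(CO2) = 11300 / 44.01 = 256.8 mol
n(C4H8) = (1/4) × 256.8 = 64.20 mol
mass = 64.20 × 56.11 = 3602 g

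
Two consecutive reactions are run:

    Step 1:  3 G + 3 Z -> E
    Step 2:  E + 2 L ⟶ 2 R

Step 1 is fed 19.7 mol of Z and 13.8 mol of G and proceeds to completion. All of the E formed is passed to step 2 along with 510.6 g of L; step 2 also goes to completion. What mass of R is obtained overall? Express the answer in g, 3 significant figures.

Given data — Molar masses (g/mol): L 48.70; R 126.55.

Step 1:
n(Z) = 19.70 mol
n(G) = 13.80 mol
n/ν for Z = 19.70/3 = 6.567
n/ν for G = 13.80/3 = 4.600
Smallest n/ν is G → limiting reagent.
n(E) produced = (1/3) × 13.80 = 4.600 mol
Step 2:
n(E) available = 4.600 mol
n(L) = 510.6 / 48.70 = 10.48 mol
n/ν for E = 4.600/1 = 4.600
n/ν for L = 10.48/2 = 5.240
Smallest n/ν is E → limiting reagent.
n(R) = (2/1) × 4.600 = 9.200 mol
mass = 9.200 × 126.55 = 1164 g

1160 g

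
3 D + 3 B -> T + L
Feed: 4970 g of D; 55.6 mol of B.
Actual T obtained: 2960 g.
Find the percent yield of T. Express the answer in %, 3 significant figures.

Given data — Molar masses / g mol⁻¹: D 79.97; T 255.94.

n(D) = 4970 / 79.97 = 62.15 mol
n(B) = 55.60 mol
n/ν for D = 62.15/3 = 20.72
n/ν for B = 55.60/3 = 18.53
Smallest n/ν is B → limiting reagent.
theoretical n(T) = (1/3) × 55.60 = 18.53 mol → 4743 g
% yield = 2960 / 4743 × 100 = 62.41 %

62.4 %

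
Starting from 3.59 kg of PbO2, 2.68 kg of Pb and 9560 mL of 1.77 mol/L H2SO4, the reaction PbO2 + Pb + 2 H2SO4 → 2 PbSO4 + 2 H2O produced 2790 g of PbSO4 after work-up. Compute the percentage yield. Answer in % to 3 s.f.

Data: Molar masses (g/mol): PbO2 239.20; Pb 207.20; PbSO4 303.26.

n(PbO2) = 3.590×1000 / 239.20 = 15.01 mol
n(Pb) = 2.680×1000 / 207.20 = 12.93 mol
n(H2SO4) = 1.77 × 9560/1000 = 16.92 mol
n/ν for PbO2 = 15.01/1 = 15.01
n/ν for Pb = 12.93/1 = 12.93
n/ν for H2SO4 = 16.92/2 = 8.460
Smallest n/ν is H2SO4 → limiting reagent.
theoretical n(PbSO4) = (2/2) × 16.92 = 16.92 mol → 5131 g
% yield = 2790 / 5131 × 100 = 54.38 %

54.4 %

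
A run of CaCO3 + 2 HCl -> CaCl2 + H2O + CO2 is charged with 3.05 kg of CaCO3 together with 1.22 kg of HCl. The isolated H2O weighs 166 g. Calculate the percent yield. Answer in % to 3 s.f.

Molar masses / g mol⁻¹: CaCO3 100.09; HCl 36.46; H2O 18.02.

n(CaCO3) = 3.050×1000 / 100.09 = 30.47 mol
n(HCl) = 1.220×1000 / 36.46 = 33.46 mol
n/ν for CaCO3 = 30.47/1 = 30.47
n/ν for HCl = 33.46/2 = 16.73
Smallest n/ν is HCl → limiting reagent.
theoretical n(H2O) = (1/2) × 33.46 = 16.73 mol → 301.5 g
% yield = 166 / 301.5 × 100 = 55.06 %

55.1 %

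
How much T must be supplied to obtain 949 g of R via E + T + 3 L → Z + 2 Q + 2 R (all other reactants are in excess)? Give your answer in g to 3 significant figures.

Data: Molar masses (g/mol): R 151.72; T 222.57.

696 g

n(R) = 949 / 151.72 = 6.255 mol
n(T) = (1/2) × 6.255 = 3.128 mol
mass = 3.128 × 222.57 = 696.2 g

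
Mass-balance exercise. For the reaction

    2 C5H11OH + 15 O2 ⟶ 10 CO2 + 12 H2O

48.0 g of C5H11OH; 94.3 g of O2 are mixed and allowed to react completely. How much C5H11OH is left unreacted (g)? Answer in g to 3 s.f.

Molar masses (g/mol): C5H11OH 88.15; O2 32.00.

n(C5H11OH) = 48.00 / 88.15 = 0.5445 mol
n(O2) = 94.30 / 32.00 = 2.947 mol
n/ν → C5H11OH: 0.2723, O2: 0.1965; O2 is limiting.
C5H11OH consumed = (2/15) × 2.947 = 0.3929 mol
C5H11OH remaining = 0.5445 − 0.3929 = 0.1516 mol
mass = 0.1516 × 88.15 = 13.36 g

13.4 g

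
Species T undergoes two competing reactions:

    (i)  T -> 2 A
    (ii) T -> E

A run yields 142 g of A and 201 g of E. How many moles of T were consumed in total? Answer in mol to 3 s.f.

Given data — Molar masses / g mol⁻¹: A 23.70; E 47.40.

7.24 mol

n(A) = 142 / 23.70 = 5.992 mol
n(E) = 201 / 47.40 = 4.241 mol
n(T) via (i) = (1/2)×5.992 = 2.996 mol
n(T) via (ii) = (1/1)×4.241 = 4.241 mol
total n(T) = 2.996 + 4.241 = 7.237 mol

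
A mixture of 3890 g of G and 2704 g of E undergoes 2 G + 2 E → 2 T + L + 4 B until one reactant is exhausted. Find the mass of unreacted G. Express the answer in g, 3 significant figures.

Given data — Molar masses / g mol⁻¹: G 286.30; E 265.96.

n(G) = 3890 / 286.30 = 13.59 mol
n(E) = 2704 / 265.96 = 10.17 mol
n/ν for G = 13.59/2 = 6.795
n/ν for E = 10.17/2 = 5.085
Smallest n/ν is E → limiting reagent.
G consumed = (2/2) × 10.17 = 10.17 mol
G remaining = 13.59 − 10.17 = 3.420 mol
mass = 3.420 × 286.30 = 979.1 g

979 g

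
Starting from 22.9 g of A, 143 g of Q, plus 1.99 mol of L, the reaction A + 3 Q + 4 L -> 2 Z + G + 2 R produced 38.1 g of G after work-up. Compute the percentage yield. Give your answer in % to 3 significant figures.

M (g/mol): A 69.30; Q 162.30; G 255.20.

n(A) = 22.90 / 69.30 = 0.3304 mol
n(Q) = 143.0 / 162.30 = 0.8811 mol
n(L) = 1.990 mol
n/ν for A = 0.3304/1 = 0.3304
n/ν for Q = 0.8811/3 = 0.2937
n/ν for L = 1.990/4 = 0.4975
Smallest n/ν is Q → limiting reagent.
theoretical n(G) = (1/3) × 0.8811 = 0.2937 mol → 74.95 g
% yield = 38.1 / 74.95 × 100 = 50.83 %

50.8 %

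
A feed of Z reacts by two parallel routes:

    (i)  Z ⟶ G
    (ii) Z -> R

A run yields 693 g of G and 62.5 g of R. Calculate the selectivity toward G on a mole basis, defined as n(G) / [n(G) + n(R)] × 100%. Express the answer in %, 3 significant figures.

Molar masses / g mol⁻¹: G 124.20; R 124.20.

n(G) = 693 / 124.20 = 5.580 mol
n(R) = 62.5 / 124.20 = 0.5032 mol
selectivity = 5.580/(5.580+0.5032) × 100 = 91.73 %

91.7 %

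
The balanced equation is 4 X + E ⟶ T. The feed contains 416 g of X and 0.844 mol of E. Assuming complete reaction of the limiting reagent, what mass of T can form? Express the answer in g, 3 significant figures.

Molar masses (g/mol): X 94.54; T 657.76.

n(X) = 416.0 / 94.54 = 4.400 mol
n(E) = 0.8440 mol
n/ν for X = 4.400/4 = 1.100
n/ν for E = 0.8440/1 = 0.8440
Smallest n/ν is E → limiting reagent.
n(T) = (1/1) × 0.8440 = 0.8440 mol
mass = 0.8440 × 657.76 = 555.1 g

555 g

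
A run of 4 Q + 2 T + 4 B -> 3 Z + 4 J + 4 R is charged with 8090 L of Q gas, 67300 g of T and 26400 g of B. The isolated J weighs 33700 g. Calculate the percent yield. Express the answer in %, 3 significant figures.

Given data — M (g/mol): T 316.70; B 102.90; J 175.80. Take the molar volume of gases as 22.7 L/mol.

n(Q) = 8090 / 22.7 = 356.4 mol
n(T) = 67300 / 316.70 = 212.5 mol
n(B) = 26400 / 102.90 = 256.6 mol
n/ν for Q = 356.4/4 = 89.10
n/ν for T = 212.5/2 = 106.3
n/ν for B = 256.6/4 = 64.15
Smallest n/ν is B → limiting reagent.
theoretical n(J) = (4/4) × 256.6 = 256.6 mol → 45110 g
% yield = 33700 / 45110 × 100 = 74.71 %

74.7 %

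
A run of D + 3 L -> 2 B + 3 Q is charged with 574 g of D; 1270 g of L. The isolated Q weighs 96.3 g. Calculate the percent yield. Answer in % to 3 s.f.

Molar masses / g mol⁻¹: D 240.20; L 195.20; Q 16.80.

n(D) = 574.0 / 240.20 = 2.390 mol
n(L) = 1270 / 195.20 = 6.506 mol
n/ν for D = 2.390/1 = 2.390
n/ν for L = 6.506/3 = 2.169
Smallest n/ν is L → limiting reagent.
theoretical n(Q) = (3/3) × 6.506 = 6.506 mol → 109.3 g
% yield = 96.3 / 109.3 × 100 = 88.11 %

88.1 %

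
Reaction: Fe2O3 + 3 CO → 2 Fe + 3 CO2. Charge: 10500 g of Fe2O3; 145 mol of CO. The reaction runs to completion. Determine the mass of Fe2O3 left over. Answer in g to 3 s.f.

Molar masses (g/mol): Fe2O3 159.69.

n(Fe2O3) = 10500 / 159.69 = 65.75 mol
n(CO) = 145.0 mol
n/ν for Fe2O3 = 65.75/1 = 65.75
n/ν for CO = 145.0/3 = 48.33
Smallest n/ν is CO → limiting reagent.
Fe2O3 consumed = (1/3) × 145.0 = 48.33 mol
Fe2O3 remaining = 65.75 − 48.33 = 17.42 mol
mass = 17.42 × 159.69 = 2782 g

2780 g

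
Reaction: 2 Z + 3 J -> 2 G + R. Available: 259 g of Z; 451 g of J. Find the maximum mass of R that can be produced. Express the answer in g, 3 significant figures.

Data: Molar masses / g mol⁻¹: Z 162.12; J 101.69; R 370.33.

296 g

n(Z) = 259.0 / 162.12 = 1.598 mol
n(J) = 451.0 / 101.69 = 4.435 mol
n/ν for Z = 1.598/2 = 0.7990
n/ν for J = 4.435/3 = 1.478
Smallest n/ν is Z → limiting reagent.
n(R) = (1/2) × 1.598 = 0.7990 mol
mass = 0.7990 × 370.33 = 295.9 g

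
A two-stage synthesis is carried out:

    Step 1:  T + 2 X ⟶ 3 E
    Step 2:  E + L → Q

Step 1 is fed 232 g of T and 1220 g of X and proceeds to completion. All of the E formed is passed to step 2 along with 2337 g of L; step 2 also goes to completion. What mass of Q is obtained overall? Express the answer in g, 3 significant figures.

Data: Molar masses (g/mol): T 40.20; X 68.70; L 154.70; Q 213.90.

3230 g

Step 1:
n(T) = 232.0 / 40.20 = 5.771 mol
n(X) = 1220 / 68.70 = 17.76 mol
n/ν for T = 5.771/1 = 5.771
n/ν for X = 17.76/2 = 8.880
Smallest n/ν is T → limiting reagent.
n(E) produced = (3/1) × 5.771 = 17.31 mol
Step 2:
n(E) available = 17.31 mol
n(L) = 2337 / 154.70 = 15.11 mol
n/ν for E = 17.31/1 = 17.31
n/ν for L = 15.11/1 = 15.11
Smallest n/ν is L → limiting reagent.
n(Q) = (1/1) × 15.11 = 15.11 mol
mass = 15.11 × 213.90 = 3232 g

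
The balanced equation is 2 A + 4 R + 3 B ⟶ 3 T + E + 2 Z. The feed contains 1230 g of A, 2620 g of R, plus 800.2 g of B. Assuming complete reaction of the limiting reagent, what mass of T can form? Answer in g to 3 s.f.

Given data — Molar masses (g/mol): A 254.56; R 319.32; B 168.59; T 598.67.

2840 g

n(A) = 1230 / 254.56 = 4.832 mol
n(R) = 2620 / 319.32 = 8.205 mol
n(B) = 800.2 / 168.59 = 4.746 mol
n/ν for A = 4.832/2 = 2.416
n/ν for R = 8.205/4 = 2.051
n/ν for B = 4.746/3 = 1.582
Smallest n/ν is B → limiting reagent.
n(T) = (3/3) × 4.746 = 4.746 mol
mass = 4.746 × 598.67 = 2841 g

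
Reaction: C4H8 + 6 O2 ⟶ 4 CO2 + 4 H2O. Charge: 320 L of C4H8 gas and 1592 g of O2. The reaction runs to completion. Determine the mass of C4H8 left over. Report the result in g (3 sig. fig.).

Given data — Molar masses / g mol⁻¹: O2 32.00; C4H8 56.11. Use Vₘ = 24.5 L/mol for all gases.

n(C4H8) = 320.0 / 24.5 = 13.06 mol
n(O2) = 1592 / 32.00 = 49.75 mol
n/ν → C4H8: 13.06, O2: 8.292; O2 is limiting.
C4H8 consumed = (1/6) × 49.75 = 8.292 mol
C4H8 remaining = 13.06 − 8.292 = 4.768 mol
mass = 4.768 × 56.11 = 267.5 g

268 g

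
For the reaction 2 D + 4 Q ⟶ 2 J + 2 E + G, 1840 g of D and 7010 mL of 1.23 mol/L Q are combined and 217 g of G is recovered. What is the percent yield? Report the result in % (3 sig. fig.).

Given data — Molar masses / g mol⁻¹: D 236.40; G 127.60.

n(D) = 1840 / 236.40 = 7.783 mol
n(Q) = 1.23 × 7010/1000 = 8.622 mol
n/ν → D: 3.892, Q: 2.156; Q is limiting.
theoretical n(G) = (1/4) × 8.622 = 2.156 mol → 275.1 g
% yield = 217 / 275.1 × 100 = 78.88 %

78.9 %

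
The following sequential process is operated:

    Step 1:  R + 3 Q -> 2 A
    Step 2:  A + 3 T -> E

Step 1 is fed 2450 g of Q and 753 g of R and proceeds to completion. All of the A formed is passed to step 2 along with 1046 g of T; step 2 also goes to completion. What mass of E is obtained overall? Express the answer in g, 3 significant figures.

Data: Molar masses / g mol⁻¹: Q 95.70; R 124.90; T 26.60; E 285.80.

3450 g

Step 1:
n(Q) = 2450 / 95.70 = 25.60 mol
n(R) = 753.0 / 124.90 = 6.029 mol
n/ν → Q: 8.533, R: 6.029; R is limiting.
n(A) produced = (2/1) × 6.029 = 12.06 mol
Step 2:
n(A) available = 12.06 mol
n(T) = 1046 / 26.60 = 39.32 mol
n/ν → A: 12.06, T: 13.11; A is limiting.
n(E) = (1/1) × 12.06 = 12.06 mol
mass = 12.06 × 285.80 = 3447 g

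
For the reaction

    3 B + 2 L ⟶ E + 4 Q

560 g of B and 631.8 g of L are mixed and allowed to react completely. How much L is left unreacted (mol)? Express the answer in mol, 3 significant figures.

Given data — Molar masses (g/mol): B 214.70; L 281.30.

n(B) = 560.0 / 214.70 = 2.608 mol
n(L) = 631.8 / 281.30 = 2.246 mol
n/ν for B = 2.608/3 = 0.8693
n/ν for L = 2.246/2 = 1.123
Smallest n/ν is B → limiting reagent.
L consumed = (2/3) × 2.608 = 1.739 mol
L remaining = 2.246 − 1.739 = 0.5070 mol

0.507 mol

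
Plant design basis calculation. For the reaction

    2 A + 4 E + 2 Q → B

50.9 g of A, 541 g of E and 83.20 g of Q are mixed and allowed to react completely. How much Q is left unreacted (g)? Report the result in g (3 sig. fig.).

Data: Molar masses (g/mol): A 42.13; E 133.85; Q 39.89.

n(A) = 50.90 / 42.13 = 1.208 mol
n(E) = 541.0 / 133.85 = 4.042 mol
n(Q) = 83.20 / 39.89 = 2.086 mol
n/ν for A = 1.208/2 = 0.6040
n/ν for E = 4.042/4 = 1.011
n/ν for Q = 2.086/2 = 1.043
Smallest n/ν is A → limiting reagent.
Q consumed = (2/2) × 1.208 = 1.208 mol
Q remaining = 2.086 − 1.208 = 0.8780 mol
mass = 0.8780 × 39.89 = 35.02 g

35.0 g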